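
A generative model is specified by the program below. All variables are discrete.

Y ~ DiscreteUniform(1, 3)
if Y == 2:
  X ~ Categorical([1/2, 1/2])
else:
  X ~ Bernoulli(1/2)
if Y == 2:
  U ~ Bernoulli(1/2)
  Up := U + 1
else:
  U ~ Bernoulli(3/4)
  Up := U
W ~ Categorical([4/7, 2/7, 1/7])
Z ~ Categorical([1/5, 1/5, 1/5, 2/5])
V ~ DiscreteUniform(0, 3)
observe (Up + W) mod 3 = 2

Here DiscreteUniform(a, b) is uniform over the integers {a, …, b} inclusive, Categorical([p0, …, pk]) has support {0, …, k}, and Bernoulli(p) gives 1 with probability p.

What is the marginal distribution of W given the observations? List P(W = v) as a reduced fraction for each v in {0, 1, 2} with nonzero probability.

Enumerate traces; 192 have nonzero weight after conditioning:
  (Y=1, X=0, U=0, W=2, Z=0, V=0) weight 1/3360
  (Y=1, X=0, U=0, W=2, Z=0, V=1) weight 1/3360
  (Y=1, X=0, U=0, W=2, Z=0, V=2) weight 1/3360
  (Y=1, X=0, U=0, W=2, Z=0, V=3) weight 1/3360
  (Y=1, X=0, U=0, W=2, Z=1, V=0) weight 1/3360
  (Y=1, X=0, U=0, W=2, Z=1, V=1) weight 1/3360
  (Y=1, X=0, U=0, W=2, Z=1, V=2) weight 1/3360
  (Y=1, X=0, U=0, W=2, Z=1, V=3) weight 1/3360
  (Y=1, X=0, U=1, W=1, Z=0, V=0) weight 1/560
  (Y=2, X=0, U=1, W=0, Z=0, V=0) weight 1/420
  … 182 more
Group by W:
  weight(W=0) = 2/21
  weight(W=1) = 4/21
  weight(W=2) = 1/42
Total weight = 2/21 + 4/21 + 1/42 = 13/42
P(W=0 | obs) = 2/21 / 13/42 = 4/13
P(W=1 | obs) = 4/21 / 13/42 = 8/13
P(W=2 | obs) = 1/42 / 13/42 = 1/13

P(W=0) = 4/13, P(W=1) = 8/13, P(W=2) = 1/13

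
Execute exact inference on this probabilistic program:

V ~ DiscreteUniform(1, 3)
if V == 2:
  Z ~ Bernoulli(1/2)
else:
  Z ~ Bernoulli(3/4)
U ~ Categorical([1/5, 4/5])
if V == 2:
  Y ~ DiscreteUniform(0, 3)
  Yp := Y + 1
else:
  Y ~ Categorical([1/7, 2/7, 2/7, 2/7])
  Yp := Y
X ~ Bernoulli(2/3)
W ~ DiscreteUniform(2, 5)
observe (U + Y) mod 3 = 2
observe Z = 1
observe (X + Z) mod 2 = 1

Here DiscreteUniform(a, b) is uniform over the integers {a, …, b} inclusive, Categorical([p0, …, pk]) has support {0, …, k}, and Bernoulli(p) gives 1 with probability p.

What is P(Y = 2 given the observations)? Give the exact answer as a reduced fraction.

P(Y = 2 | obs) = 1/5

Enumerate traces; 24 have nonzero weight after conditioning:
  (V=1, Z=1, U=0, Y=2, X=0, W=2) weight 1/840
  (V=1, Z=1, U=0, Y=2, X=0, W=3) weight 1/840
  (V=1, Z=1, U=0, Y=2, X=0, W=4) weight 1/840
  (V=1, Z=1, U=0, Y=2, X=0, W=5) weight 1/840
  (V=1, Z=1, U=1, Y=1, X=0, W=2) weight 1/210
  (V=1, Z=1, U=1, Y=1, X=0, W=3) weight 1/210
  (V=1, Z=1, U=1, Y=1, X=0, W=4) weight 1/210
  (V=1, Z=1, U=1, Y=1, X=0, W=5) weight 1/210
  … 16 more
Group by Y:
  weight(Y=1) = 31/630
  weight(Y=2) = 31/2520
Total weight = 31/630 + 31/2520 = 31/504
P(Y=1 | obs) = 31/630 / 31/504 = 4/5
P(Y=2 | obs) = 31/2520 / 31/504 = 1/5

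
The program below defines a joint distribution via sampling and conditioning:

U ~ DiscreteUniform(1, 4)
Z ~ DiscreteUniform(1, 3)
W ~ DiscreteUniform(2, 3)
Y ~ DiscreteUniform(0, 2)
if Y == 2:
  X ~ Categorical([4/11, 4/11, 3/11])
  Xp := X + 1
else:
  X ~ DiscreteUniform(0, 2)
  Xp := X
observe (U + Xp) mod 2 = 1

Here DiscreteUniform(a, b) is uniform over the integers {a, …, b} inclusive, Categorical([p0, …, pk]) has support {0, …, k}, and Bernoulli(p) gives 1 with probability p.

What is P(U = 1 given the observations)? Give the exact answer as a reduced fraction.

P(U = 1 | obs) = 28/99

Enumerate traces; 108 have nonzero weight after conditioning:
  (U=1, Z=1, W=2, Y=0, X=0) weight 1/216
  (U=1, Z=1, W=2, Y=0, X=2) weight 1/216
  (U=1, Z=1, W=2, Y=1, X=0) weight 1/216
  (U=1, Z=1, W=2, Y=1, X=2) weight 1/216
  (U=1, Z=1, W=2, Y=2, X=1) weight 1/198
  (U=1, Z=1, W=3, Y=0, X=0) weight 1/216
  (U=1, Z=1, W=3, Y=0, X=2) weight 1/216
  (U=1, Z=1, W=3, Y=1, X=0) weight 1/216
  (U=2, Z=1, W=2, Y=0, X=1) weight 1/216
  (U=3, Z=1, W=2, Y=0, X=0) weight 1/216
  … 98 more
Group by U:
  weight(U=1) = 14/99
  weight(U=2) = 43/396
  weight(U=3) = 14/99
  weight(U=4) = 43/396
Total weight = 14/99 + 43/396 + 14/99 + 43/396 = 1/2
P(U=1 | obs) = 14/99 / 1/2 = 28/99
P(U=2 | obs) = 43/396 / 1/2 = 43/198
P(U=3 | obs) = 14/99 / 1/2 = 28/99
P(U=4 | obs) = 43/396 / 1/2 = 43/198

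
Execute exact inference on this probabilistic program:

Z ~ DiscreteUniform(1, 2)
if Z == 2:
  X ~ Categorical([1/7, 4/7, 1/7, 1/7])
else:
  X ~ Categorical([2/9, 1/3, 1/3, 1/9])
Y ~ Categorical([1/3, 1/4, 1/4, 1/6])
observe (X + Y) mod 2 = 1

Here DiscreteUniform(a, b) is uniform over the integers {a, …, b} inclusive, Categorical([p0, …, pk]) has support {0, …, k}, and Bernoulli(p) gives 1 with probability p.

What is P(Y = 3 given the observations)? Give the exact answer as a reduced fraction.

P(Y = 3 | obs) = 53/388

Enumerate traces; 16 have nonzero weight after conditioning:
  (Z=1, X=0, Y=1) weight 1/36
  (Z=1, X=0, Y=3) weight 1/54
  (Z=1, X=1, Y=0) weight 1/18
  (Z=1, X=1, Y=2) weight 1/24
  (Z=1, X=2, Y=1) weight 1/24
  (Z=1, X=2, Y=3) weight 1/36
  (Z=1, X=3, Y=0) weight 1/54
  (Z=1, X=3, Y=2) weight 1/72
  … 8 more
Group by Y:
  weight(Y=0) = 73/378
  weight(Y=1) = 53/504
  weight(Y=2) = 73/504
  weight(Y=3) = 53/756
Total weight = 73/378 + 53/504 + 73/504 + 53/756 = 97/189
P(Y=0 | obs) = 73/378 / 97/189 = 73/194
P(Y=1 | obs) = 53/504 / 97/189 = 159/776
P(Y=2 | obs) = 73/504 / 97/189 = 219/776
P(Y=3 | obs) = 53/756 / 97/189 = 53/388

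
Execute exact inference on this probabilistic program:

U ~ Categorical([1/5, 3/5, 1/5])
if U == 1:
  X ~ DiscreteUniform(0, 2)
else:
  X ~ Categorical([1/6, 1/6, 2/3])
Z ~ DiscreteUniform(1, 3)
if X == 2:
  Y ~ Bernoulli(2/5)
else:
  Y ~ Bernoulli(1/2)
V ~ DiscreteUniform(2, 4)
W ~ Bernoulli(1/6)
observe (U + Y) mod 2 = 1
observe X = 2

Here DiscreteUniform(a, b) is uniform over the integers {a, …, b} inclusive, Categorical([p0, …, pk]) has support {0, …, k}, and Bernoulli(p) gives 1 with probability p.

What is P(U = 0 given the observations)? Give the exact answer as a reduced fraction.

P(U = 0 | obs) = 4/17

Enumerate traces; 54 have nonzero weight after conditioning:
  (U=0, X=2, Z=1, Y=1, V=2, W=0) weight 2/405
  (U=0, X=2, Z=1, Y=1, V=2, W=1) weight 2/2025
  (U=0, X=2, Z=1, Y=1, V=3, W=0) weight 2/405
  (U=0, X=2, Z=1, Y=1, V=3, W=1) weight 2/2025
  (U=0, X=2, Z=1, Y=1, V=4, W=0) weight 2/405
  (U=0, X=2, Z=1, Y=1, V=4, W=1) weight 2/2025
  (U=0, X=2, Z=2, Y=1, V=2, W=0) weight 2/405
  (U=0, X=2, Z=2, Y=1, V=2, W=1) weight 2/2025
  (U=1, X=2, Z=1, Y=0, V=2, W=0) weight 1/90
  (U=2, X=2, Z=1, Y=1, V=2, W=0) weight 2/405
  … 44 more
Group by U:
  weight(U=0) = 4/75
  weight(U=1) = 3/25
  weight(U=2) = 4/75
Total weight = 4/75 + 3/25 + 4/75 = 17/75
P(U=0 | obs) = 4/75 / 17/75 = 4/17
P(U=1 | obs) = 3/25 / 17/75 = 9/17
P(U=2 | obs) = 4/75 / 17/75 = 4/17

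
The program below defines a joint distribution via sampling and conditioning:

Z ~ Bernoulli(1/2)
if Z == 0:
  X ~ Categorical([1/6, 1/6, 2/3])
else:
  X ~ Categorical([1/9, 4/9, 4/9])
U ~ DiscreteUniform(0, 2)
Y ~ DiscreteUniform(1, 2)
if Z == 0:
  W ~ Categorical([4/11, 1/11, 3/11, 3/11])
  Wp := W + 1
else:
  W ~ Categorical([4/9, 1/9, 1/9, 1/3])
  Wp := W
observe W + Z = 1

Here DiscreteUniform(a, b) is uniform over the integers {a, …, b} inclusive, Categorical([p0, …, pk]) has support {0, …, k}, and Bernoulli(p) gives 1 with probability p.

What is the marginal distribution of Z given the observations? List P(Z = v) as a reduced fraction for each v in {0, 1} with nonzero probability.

P(Z=0) = 9/53, P(Z=1) = 44/53

Enumerate traces; 36 have nonzero weight after conditioning:
  (Z=0, X=0, U=0, Y=1, W=1) weight 1/792
  (Z=0, X=0, U=0, Y=2, W=1) weight 1/792
  (Z=0, X=0, U=1, Y=1, W=1) weight 1/792
  (Z=0, X=0, U=1, Y=2, W=1) weight 1/792
  (Z=0, X=0, U=2, Y=1, W=1) weight 1/792
  (Z=0, X=0, U=2, Y=2, W=1) weight 1/792
  (Z=0, X=1, U=0, Y=1, W=1) weight 1/792
  (Z=0, X=1, U=0, Y=2, W=1) weight 1/792
  (Z=1, X=0, U=0, Y=1, W=0) weight 1/243
  … 27 more
Group by Z:
  weight(Z=0) = 1/22
  weight(Z=1) = 2/9
Total weight = 1/22 + 2/9 = 53/198
P(Z=0 | obs) = 1/22 / 53/198 = 9/53
P(Z=1 | obs) = 2/9 / 53/198 = 44/53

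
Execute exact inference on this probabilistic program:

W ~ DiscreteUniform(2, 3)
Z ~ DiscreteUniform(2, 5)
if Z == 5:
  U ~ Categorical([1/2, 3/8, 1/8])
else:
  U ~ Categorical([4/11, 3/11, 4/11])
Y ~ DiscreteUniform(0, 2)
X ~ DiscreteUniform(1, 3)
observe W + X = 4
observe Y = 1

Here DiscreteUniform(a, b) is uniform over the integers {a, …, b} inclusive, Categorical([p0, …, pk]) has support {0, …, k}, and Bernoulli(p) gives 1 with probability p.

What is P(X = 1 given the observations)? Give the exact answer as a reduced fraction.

Enumerate traces; 24 have nonzero weight after conditioning:
  (W=2, Z=2, U=0, Y=1, X=2) weight 1/198
  (W=2, Z=2, U=1, Y=1, X=2) weight 1/264
  (W=2, Z=2, U=2, Y=1, X=2) weight 1/198
  (W=2, Z=3, U=0, Y=1, X=2) weight 1/198
  (W=2, Z=3, U=1, Y=1, X=2) weight 1/264
  (W=2, Z=3, U=2, Y=1, X=2) weight 1/198
  (W=2, Z=4, U=0, Y=1, X=2) weight 1/198
  (W=2, Z=4, U=1, Y=1, X=2) weight 1/264
  (W=3, Z=2, U=0, Y=1, X=1) weight 1/198
  … 15 more
Group by X:
  weight(X=1) = 1/18
  weight(X=2) = 1/18
Total weight = 1/18 + 1/18 = 1/9
P(X=1 | obs) = 1/18 / 1/9 = 1/2
P(X=2 | obs) = 1/18 / 1/9 = 1/2

P(X = 1 | obs) = 1/2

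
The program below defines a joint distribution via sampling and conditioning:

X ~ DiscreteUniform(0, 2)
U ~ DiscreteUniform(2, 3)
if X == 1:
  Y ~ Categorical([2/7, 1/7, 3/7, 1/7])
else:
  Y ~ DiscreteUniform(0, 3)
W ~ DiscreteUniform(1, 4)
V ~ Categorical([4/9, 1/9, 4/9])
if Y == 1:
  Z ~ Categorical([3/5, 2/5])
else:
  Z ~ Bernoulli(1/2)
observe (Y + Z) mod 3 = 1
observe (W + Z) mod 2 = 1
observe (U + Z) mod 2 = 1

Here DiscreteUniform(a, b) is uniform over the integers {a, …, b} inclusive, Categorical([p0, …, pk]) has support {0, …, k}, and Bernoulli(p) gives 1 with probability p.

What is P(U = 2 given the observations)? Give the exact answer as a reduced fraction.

Enumerate traces; 54 have nonzero weight after conditioning:
  (X=0, U=2, Y=0, W=2, V=0, Z=1) weight 1/432
  (X=0, U=2, Y=0, W=2, V=1, Z=1) weight 1/1728
  (X=0, U=2, Y=0, W=2, V=2, Z=1) weight 1/432
  (X=0, U=2, Y=0, W=4, V=0, Z=1) weight 1/432
  (X=0, U=2, Y=0, W=4, V=1, Z=1) weight 1/1728
  (X=0, U=2, Y=0, W=4, V=2, Z=1) weight 1/432
  (X=0, U=2, Y=3, W=2, V=0, Z=1) weight 1/432
  (X=0, U=2, Y=3, W=2, V=1, Z=1) weight 1/1728
  (X=0, U=3, Y=1, W=1, V=0, Z=0) weight 1/360
  … 45 more
Group by U:
  weight(U=2) = 5/84
  weight(U=3) = 9/280
Total weight = 5/84 + 9/280 = 11/120
P(U=2 | obs) = 5/84 / 11/120 = 50/77
P(U=3 | obs) = 9/280 / 11/120 = 27/77

P(U = 2 | obs) = 50/77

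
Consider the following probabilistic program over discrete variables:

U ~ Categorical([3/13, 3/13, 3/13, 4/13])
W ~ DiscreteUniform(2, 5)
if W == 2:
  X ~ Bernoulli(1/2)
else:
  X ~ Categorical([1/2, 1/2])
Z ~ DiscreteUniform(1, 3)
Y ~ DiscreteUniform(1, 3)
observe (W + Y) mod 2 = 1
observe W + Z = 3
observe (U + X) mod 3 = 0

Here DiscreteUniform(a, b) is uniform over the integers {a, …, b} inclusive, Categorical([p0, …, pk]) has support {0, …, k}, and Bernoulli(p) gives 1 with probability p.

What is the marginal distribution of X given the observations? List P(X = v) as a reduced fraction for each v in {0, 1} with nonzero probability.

P(X=0) = 7/10, P(X=1) = 3/10

Enumerate traces; 6 have nonzero weight after conditioning:
  (U=0, W=2, X=0, Z=1, Y=1) weight 1/312
  (U=0, W=2, X=0, Z=1, Y=3) weight 1/312
  (U=2, W=2, X=1, Z=1, Y=1) weight 1/312
  (U=2, W=2, X=1, Z=1, Y=3) weight 1/312
  (U=3, W=2, X=0, Z=1, Y=1) weight 1/234
  (U=3, W=2, X=0, Z=1, Y=3) weight 1/234
Group by X:
  weight(X=0) = 7/468
  weight(X=1) = 1/156
Total weight = 7/468 + 1/156 = 5/234
P(X=0 | obs) = 7/468 / 5/234 = 7/10
P(X=1 | obs) = 1/156 / 5/234 = 3/10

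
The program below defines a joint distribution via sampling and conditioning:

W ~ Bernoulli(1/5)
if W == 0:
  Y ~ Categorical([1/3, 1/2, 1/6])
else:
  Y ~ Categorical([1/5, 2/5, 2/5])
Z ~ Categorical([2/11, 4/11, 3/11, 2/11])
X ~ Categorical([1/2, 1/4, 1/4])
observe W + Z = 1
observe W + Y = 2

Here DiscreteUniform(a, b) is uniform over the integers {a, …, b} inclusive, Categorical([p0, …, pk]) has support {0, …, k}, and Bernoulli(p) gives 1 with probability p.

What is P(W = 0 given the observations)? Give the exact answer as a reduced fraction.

Enumerate traces; 6 have nonzero weight after conditioning:
  (W=0, Y=2, Z=1, X=0) weight 4/165
  (W=0, Y=2, Z=1, X=1) weight 2/165
  (W=0, Y=2, Z=1, X=2) weight 2/165
  (W=1, Y=1, Z=0, X=0) weight 2/275
  (W=1, Y=1, Z=0, X=1) weight 1/275
  (W=1, Y=1, Z=0, X=2) weight 1/275
Group by W:
  weight(W=0) = 8/165
  weight(W=1) = 4/275
Total weight = 8/165 + 4/275 = 52/825
P(W=0 | obs) = 8/165 / 52/825 = 10/13
P(W=1 | obs) = 4/275 / 52/825 = 3/13

P(W = 0 | obs) = 10/13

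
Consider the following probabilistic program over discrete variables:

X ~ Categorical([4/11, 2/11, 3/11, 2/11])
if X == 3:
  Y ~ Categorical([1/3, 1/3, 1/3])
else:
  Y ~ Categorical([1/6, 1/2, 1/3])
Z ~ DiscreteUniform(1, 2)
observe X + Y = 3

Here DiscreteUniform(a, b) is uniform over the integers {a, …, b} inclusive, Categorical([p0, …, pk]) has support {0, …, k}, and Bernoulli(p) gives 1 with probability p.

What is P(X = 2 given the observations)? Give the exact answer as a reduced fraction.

Enumerate traces; 6 have nonzero weight after conditioning:
  (X=1, Y=2, Z=1) weight 1/33
  (X=1, Y=2, Z=2) weight 1/33
  (X=2, Y=1, Z=1) weight 3/44
  (X=2, Y=1, Z=2) weight 3/44
  (X=3, Y=0, Z=1) weight 1/33
  (X=3, Y=0, Z=2) weight 1/33
Group by X:
  weight(X=1) = 2/33
  weight(X=2) = 3/22
  weight(X=3) = 2/33
Total weight = 2/33 + 3/22 + 2/33 = 17/66
P(X=1 | obs) = 2/33 / 17/66 = 4/17
P(X=2 | obs) = 3/22 / 17/66 = 9/17
P(X=3 | obs) = 2/33 / 17/66 = 4/17

P(X = 2 | obs) = 9/17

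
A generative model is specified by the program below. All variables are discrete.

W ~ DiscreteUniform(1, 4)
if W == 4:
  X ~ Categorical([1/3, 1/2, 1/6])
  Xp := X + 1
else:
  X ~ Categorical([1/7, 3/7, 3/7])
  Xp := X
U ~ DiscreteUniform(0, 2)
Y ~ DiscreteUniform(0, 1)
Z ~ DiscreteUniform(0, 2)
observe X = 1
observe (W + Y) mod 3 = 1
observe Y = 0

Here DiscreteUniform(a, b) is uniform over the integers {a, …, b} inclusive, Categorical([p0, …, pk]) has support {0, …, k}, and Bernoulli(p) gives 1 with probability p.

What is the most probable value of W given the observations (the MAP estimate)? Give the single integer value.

Enumerate traces; 18 have nonzero weight after conditioning:
  (W=1, X=1, U=0, Y=0, Z=0) weight 1/168
  (W=1, X=1, U=0, Y=0, Z=1) weight 1/168
  (W=1, X=1, U=0, Y=0, Z=2) weight 1/168
  (W=1, X=1, U=1, Y=0, Z=0) weight 1/168
  (W=1, X=1, U=1, Y=0, Z=1) weight 1/168
  (W=1, X=1, U=1, Y=0, Z=2) weight 1/168
  (W=1, X=1, U=2, Y=0, Z=0) weight 1/168
  (W=1, X=1, U=2, Y=0, Z=1) weight 1/168
  (W=4, X=1, U=0, Y=0, Z=0) weight 1/144
  … 9 more
Group by W:
  weight(W=1) = 3/56
  weight(W=4) = 1/16
Total weight = 3/56 + 1/16 = 13/112
P(W=1 | obs) = 3/56 / 13/112 = 6/13
P(W=4 | obs) = 1/16 / 13/112 = 7/13
argmax = 4

argmax_v P(W = v | obs) = 4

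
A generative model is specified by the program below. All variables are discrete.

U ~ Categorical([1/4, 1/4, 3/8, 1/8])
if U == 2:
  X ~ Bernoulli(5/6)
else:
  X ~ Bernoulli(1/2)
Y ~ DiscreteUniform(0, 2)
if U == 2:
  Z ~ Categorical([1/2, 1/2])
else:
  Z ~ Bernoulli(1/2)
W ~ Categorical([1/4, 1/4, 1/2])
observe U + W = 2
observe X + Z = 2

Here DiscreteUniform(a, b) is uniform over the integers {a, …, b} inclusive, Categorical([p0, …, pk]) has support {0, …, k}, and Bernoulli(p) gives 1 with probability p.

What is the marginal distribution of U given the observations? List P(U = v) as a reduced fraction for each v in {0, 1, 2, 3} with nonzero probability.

P(U=0) = 4/11, P(U=1) = 2/11, P(U=2) = 5/11

Enumerate traces; 9 have nonzero weight after conditioning:
  (U=0, X=1, Y=0, Z=1, W=2) weight 1/96
  (U=0, X=1, Y=1, Z=1, W=2) weight 1/96
  (U=0, X=1, Y=2, Z=1, W=2) weight 1/96
  (U=1, X=1, Y=0, Z=1, W=1) weight 1/192
  (U=1, X=1, Y=1, Z=1, W=1) weight 1/192
  (U=1, X=1, Y=2, Z=1, W=1) weight 1/192
  (U=2, X=1, Y=0, Z=1, W=0) weight 5/384
  (U=2, X=1, Y=1, Z=1, W=0) weight 5/384
  … 1 more
Group by U:
  weight(U=0) = 1/32
  weight(U=1) = 1/64
  weight(U=2) = 5/128
Total weight = 1/32 + 1/64 + 5/128 = 11/128
P(U=0 | obs) = 1/32 / 11/128 = 4/11
P(U=1 | obs) = 1/64 / 11/128 = 2/11
P(U=2 | obs) = 5/128 / 11/128 = 5/11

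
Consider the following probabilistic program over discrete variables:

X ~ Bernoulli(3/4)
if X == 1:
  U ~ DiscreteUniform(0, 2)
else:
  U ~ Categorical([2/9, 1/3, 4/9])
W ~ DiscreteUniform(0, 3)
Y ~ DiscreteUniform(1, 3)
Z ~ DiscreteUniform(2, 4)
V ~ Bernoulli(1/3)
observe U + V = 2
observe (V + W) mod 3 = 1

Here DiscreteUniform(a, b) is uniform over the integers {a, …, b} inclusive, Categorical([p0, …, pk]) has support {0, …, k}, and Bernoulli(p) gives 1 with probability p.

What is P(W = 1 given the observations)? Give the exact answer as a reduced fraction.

Enumerate traces; 54 have nonzero weight after conditioning:
  (X=0, U=1, W=0, Y=1, Z=2, V=1) weight 1/1296
  (X=0, U=1, W=0, Y=1, Z=3, V=1) weight 1/1296
  (X=0, U=1, W=0, Y=1, Z=4, V=1) weight 1/1296
  (X=0, U=1, W=0, Y=2, Z=2, V=1) weight 1/1296
  (X=0, U=1, W=0, Y=2, Z=3, V=1) weight 1/1296
  (X=0, U=1, W=0, Y=2, Z=4, V=1) weight 1/1296
  (X=0, U=1, W=0, Y=3, Z=2, V=1) weight 1/1296
  (X=0, U=1, W=0, Y=3, Z=3, V=1) weight 1/1296
  (X=0, U=1, W=3, Y=1, Z=2, V=1) weight 1/1296
  (X=0, U=2, W=1, Y=1, Z=2, V=0) weight 1/486
  … 44 more
Group by W:
  weight(W=0) = 1/36
  weight(W=1) = 13/216
  weight(W=3) = 1/36
Total weight = 1/36 + 13/216 + 1/36 = 25/216
P(W=0 | obs) = 1/36 / 25/216 = 6/25
P(W=1 | obs) = 13/216 / 25/216 = 13/25
P(W=3 | obs) = 1/36 / 25/216 = 6/25

P(W = 1 | obs) = 13/25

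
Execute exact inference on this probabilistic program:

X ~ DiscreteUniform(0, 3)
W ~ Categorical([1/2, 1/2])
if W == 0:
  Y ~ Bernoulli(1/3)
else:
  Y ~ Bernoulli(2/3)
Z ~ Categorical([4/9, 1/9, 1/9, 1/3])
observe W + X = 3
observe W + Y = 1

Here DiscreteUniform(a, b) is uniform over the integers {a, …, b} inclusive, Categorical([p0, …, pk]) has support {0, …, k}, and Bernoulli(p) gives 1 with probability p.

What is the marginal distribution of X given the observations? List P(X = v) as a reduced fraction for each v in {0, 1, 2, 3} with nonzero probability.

P(X=2) = 1/2, P(X=3) = 1/2

Enumerate traces; 8 have nonzero weight after conditioning:
  (X=2, W=1, Y=0, Z=0) weight 1/54
  (X=2, W=1, Y=0, Z=1) weight 1/216
  (X=2, W=1, Y=0, Z=2) weight 1/216
  (X=2, W=1, Y=0, Z=3) weight 1/72
  (X=3, W=0, Y=1, Z=0) weight 1/54
  (X=3, W=0, Y=1, Z=1) weight 1/216
  (X=3, W=0, Y=1, Z=2) weight 1/216
  (X=3, W=0, Y=1, Z=3) weight 1/72
Group by X:
  weight(X=2) = 1/24
  weight(X=3) = 1/24
Total weight = 1/24 + 1/24 = 1/12
P(X=2 | obs) = 1/24 / 1/12 = 1/2
P(X=3 | obs) = 1/24 / 1/12 = 1/2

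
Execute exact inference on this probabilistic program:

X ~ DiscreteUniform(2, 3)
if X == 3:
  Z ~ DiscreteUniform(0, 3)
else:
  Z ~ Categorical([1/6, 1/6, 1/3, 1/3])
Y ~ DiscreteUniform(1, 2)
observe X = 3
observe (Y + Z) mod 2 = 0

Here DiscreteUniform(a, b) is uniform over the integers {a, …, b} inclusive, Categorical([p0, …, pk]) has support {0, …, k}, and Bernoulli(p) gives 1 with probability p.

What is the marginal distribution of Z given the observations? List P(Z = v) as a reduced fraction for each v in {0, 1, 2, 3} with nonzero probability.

Enumerate traces; 4 have nonzero weight after conditioning:
  (X=3, Z=0, Y=2) weight 1/16
  (X=3, Z=1, Y=1) weight 1/16
  (X=3, Z=2, Y=2) weight 1/16
  (X=3, Z=3, Y=1) weight 1/16
Group by Z:
  weight(Z=0) = 1/16
  weight(Z=1) = 1/16
  weight(Z=2) = 1/16
  weight(Z=3) = 1/16
Total weight = 1/16 + 1/16 + 1/16 + 1/16 = 1/4
P(Z=0 | obs) = 1/16 / 1/4 = 1/4
P(Z=1 | obs) = 1/16 / 1/4 = 1/4
P(Z=2 | obs) = 1/16 / 1/4 = 1/4
P(Z=3 | obs) = 1/16 / 1/4 = 1/4

P(Z=0) = 1/4, P(Z=1) = 1/4, P(Z=2) = 1/4, P(Z=3) = 1/4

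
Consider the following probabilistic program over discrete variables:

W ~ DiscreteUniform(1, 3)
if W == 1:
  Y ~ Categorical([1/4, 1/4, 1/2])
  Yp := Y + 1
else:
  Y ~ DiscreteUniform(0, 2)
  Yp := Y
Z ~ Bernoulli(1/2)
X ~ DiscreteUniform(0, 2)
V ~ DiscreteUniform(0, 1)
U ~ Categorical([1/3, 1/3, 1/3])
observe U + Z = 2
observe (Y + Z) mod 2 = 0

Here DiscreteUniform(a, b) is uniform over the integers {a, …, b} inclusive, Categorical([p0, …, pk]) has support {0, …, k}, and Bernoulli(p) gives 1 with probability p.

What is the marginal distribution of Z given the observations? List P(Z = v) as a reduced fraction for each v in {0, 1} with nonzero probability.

Enumerate traces; 54 have nonzero weight after conditioning:
  (W=1, Y=0, Z=0, X=0, V=0, U=2) weight 1/432
  (W=1, Y=0, Z=0, X=0, V=1, U=2) weight 1/432
  (W=1, Y=0, Z=0, X=1, V=0, U=2) weight 1/432
  (W=1, Y=0, Z=0, X=1, V=1, U=2) weight 1/432
  (W=1, Y=0, Z=0, X=2, V=0, U=2) weight 1/432
  (W=1, Y=0, Z=0, X=2, V=1, U=2) weight 1/432
  (W=1, Y=1, Z=1, X=0, V=0, U=1) weight 1/432
  (W=1, Y=1, Z=1, X=0, V=1, U=1) weight 1/432
  … 46 more
Group by Z:
  weight(Z=0) = 25/216
  weight(Z=1) = 11/216
Total weight = 25/216 + 11/216 = 1/6
P(Z=0 | obs) = 25/216 / 1/6 = 25/36
P(Z=1 | obs) = 11/216 / 1/6 = 11/36

P(Z=0) = 25/36, P(Z=1) = 11/36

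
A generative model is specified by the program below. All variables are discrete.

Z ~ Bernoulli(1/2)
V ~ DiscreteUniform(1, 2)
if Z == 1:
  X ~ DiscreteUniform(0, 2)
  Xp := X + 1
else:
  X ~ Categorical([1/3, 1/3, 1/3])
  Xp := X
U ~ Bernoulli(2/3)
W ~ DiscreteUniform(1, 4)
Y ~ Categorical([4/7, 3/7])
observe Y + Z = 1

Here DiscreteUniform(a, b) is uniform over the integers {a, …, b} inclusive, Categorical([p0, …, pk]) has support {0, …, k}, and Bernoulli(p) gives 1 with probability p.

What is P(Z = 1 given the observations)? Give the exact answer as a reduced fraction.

P(Z = 1 | obs) = 4/7

Enumerate traces; 96 have nonzero weight after conditioning:
  (Z=0, V=1, X=0, U=0, W=1, Y=1) weight 1/336
  (Z=0, V=1, X=0, U=0, W=2, Y=1) weight 1/336
  (Z=0, V=1, X=0, U=0, W=3, Y=1) weight 1/336
  (Z=0, V=1, X=0, U=0, W=4, Y=1) weight 1/336
  (Z=0, V=1, X=0, U=1, W=1, Y=1) weight 1/168
  (Z=0, V=1, X=0, U=1, W=2, Y=1) weight 1/168
  (Z=0, V=1, X=0, U=1, W=3, Y=1) weight 1/168
  (Z=0, V=1, X=0, U=1, W=4, Y=1) weight 1/168
  (Z=1, V=1, X=0, U=0, W=1, Y=0) weight 1/252
  … 87 more
Group by Z:
  weight(Z=0) = 3/14
  weight(Z=1) = 2/7
Total weight = 3/14 + 2/7 = 1/2
P(Z=0 | obs) = 3/14 / 1/2 = 3/7
P(Z=1 | obs) = 2/7 / 1/2 = 4/7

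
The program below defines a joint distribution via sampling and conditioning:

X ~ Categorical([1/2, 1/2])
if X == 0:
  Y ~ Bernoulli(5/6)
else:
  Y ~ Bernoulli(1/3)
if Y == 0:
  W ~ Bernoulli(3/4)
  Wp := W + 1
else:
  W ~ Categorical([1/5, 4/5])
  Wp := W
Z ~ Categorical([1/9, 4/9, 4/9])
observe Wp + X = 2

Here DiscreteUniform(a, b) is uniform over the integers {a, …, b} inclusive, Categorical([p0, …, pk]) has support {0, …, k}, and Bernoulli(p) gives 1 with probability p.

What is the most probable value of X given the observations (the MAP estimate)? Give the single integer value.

Enumerate traces; 9 have nonzero weight after conditioning:
  (X=0, Y=0, W=1, Z=0) weight 1/144
  (X=0, Y=0, W=1, Z=1) weight 1/36
  (X=0, Y=0, W=1, Z=2) weight 1/36
  (X=1, Y=0, W=0, Z=0) weight 1/108
  (X=1, Y=0, W=0, Z=1) weight 1/27
  (X=1, Y=0, W=0, Z=2) weight 1/27
  (X=1, Y=1, W=1, Z=0) weight 2/135
  (X=1, Y=1, W=1, Z=1) weight 8/135
  … 1 more
Group by X:
  weight(X=0) = 1/16
  weight(X=1) = 13/60
Total weight = 1/16 + 13/60 = 67/240
P(X=0 | obs) = 1/16 / 67/240 = 15/67
P(X=1 | obs) = 13/60 / 67/240 = 52/67
argmax = 1

argmax_v P(X = v | obs) = 1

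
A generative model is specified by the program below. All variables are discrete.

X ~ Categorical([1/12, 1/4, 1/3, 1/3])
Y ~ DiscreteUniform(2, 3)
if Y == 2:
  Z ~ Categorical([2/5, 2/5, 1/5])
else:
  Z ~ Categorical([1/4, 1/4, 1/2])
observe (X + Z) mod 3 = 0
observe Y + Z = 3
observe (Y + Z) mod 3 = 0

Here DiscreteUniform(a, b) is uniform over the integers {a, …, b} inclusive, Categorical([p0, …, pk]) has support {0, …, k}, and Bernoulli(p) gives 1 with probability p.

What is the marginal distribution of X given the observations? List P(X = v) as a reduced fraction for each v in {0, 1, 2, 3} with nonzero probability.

Enumerate traces; 3 have nonzero weight after conditioning:
  (X=0, Y=3, Z=0) weight 1/96
  (X=2, Y=2, Z=1) weight 1/15
  (X=3, Y=3, Z=0) weight 1/24
Group by X:
  weight(X=0) = 1/96
  weight(X=2) = 1/15
  weight(X=3) = 1/24
Total weight = 1/96 + 1/15 + 1/24 = 19/160
P(X=0 | obs) = 1/96 / 19/160 = 5/57
P(X=2 | obs) = 1/15 / 19/160 = 32/57
P(X=3 | obs) = 1/24 / 19/160 = 20/57

P(X=0) = 5/57, P(X=2) = 32/57, P(X=3) = 20/57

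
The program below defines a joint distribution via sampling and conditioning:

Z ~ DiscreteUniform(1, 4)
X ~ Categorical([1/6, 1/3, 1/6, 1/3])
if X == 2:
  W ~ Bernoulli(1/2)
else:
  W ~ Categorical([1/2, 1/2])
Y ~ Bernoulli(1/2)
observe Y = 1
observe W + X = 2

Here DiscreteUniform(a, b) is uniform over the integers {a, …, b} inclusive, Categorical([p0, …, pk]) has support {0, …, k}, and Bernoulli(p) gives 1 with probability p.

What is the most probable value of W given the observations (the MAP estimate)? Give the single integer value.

Enumerate traces; 8 have nonzero weight after conditioning:
  (Z=1, X=1, W=1, Y=1) weight 1/48
  (Z=1, X=2, W=0, Y=1) weight 1/96
  (Z=2, X=1, W=1, Y=1) weight 1/48
  (Z=2, X=2, W=0, Y=1) weight 1/96
  (Z=3, X=1, W=1, Y=1) weight 1/48
  (Z=3, X=2, W=0, Y=1) weight 1/96
  (Z=4, X=1, W=1, Y=1) weight 1/48
  (Z=4, X=2, W=0, Y=1) weight 1/96
Group by W:
  weight(W=0) = 1/24
  weight(W=1) = 1/12
Total weight = 1/24 + 1/12 = 1/8
P(W=0 | obs) = 1/24 / 1/8 = 1/3
P(W=1 | obs) = 1/12 / 1/8 = 2/3
argmax = 1

argmax_v P(W = v | obs) = 1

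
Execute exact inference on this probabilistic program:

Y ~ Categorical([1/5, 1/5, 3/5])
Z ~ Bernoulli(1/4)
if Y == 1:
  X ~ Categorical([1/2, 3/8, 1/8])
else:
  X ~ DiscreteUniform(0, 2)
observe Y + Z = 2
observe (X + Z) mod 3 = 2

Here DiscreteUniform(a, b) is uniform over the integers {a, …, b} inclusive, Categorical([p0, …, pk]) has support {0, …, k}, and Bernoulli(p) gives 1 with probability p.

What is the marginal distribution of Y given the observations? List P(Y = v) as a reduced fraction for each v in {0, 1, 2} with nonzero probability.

Enumerate traces; 2 have nonzero weight after conditioning:
  (Y=1, Z=1, X=1) weight 3/160
  (Y=2, Z=0, X=2) weight 3/20
Group by Y:
  weight(Y=1) = 3/160
  weight(Y=2) = 3/20
Total weight = 3/160 + 3/20 = 27/160
P(Y=1 | obs) = 3/160 / 27/160 = 1/9
P(Y=2 | obs) = 3/20 / 27/160 = 8/9

P(Y=1) = 1/9, P(Y=2) = 8/9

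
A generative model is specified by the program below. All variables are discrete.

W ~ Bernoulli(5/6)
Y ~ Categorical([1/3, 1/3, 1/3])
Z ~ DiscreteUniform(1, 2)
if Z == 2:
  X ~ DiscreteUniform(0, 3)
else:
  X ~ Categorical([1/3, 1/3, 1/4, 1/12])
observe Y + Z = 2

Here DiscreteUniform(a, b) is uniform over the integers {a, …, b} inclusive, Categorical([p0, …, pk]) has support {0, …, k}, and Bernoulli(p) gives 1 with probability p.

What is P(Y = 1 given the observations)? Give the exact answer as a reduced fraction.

P(Y = 1 | obs) = 1/2

Enumerate traces; 16 have nonzero weight after conditioning:
  (W=0, Y=0, Z=2, X=0) weight 1/144
  (W=0, Y=0, Z=2, X=1) weight 1/144
  (W=0, Y=0, Z=2, X=2) weight 1/144
  (W=0, Y=0, Z=2, X=3) weight 1/144
  (W=0, Y=1, Z=1, X=0) weight 1/108
  (W=0, Y=1, Z=1, X=1) weight 1/108
  (W=0, Y=1, Z=1, X=2) weight 1/144
  (W=0, Y=1, Z=1, X=3) weight 1/432
  … 8 more
Group by Y:
  weight(Y=0) = 1/6
  weight(Y=1) = 1/6
Total weight = 1/6 + 1/6 = 1/3
P(Y=0 | obs) = 1/6 / 1/3 = 1/2
P(Y=1 | obs) = 1/6 / 1/3 = 1/2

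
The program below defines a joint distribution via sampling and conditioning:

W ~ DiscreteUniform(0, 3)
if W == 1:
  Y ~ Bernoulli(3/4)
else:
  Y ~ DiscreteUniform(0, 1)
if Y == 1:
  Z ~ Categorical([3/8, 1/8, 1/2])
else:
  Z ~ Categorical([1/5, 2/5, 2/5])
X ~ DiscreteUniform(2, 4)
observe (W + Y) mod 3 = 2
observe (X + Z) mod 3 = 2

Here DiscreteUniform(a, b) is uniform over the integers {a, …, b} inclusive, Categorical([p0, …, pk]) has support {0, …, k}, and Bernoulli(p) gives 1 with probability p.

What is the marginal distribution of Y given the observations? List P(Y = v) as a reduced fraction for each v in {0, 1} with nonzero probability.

Enumerate traces; 6 have nonzero weight after conditioning:
  (W=1, Y=1, Z=0, X=2) weight 3/128
  (W=1, Y=1, Z=1, X=4) weight 1/128
  (W=1, Y=1, Z=2, X=3) weight 1/32
  (W=2, Y=0, Z=0, X=2) weight 1/120
  (W=2, Y=0, Z=1, X=4) weight 1/60
  (W=2, Y=0, Z=2, X=3) weight 1/60
Group by Y:
  weight(Y=0) = 1/24
  weight(Y=1) = 1/16
Total weight = 1/24 + 1/16 = 5/48
P(Y=0 | obs) = 1/24 / 5/48 = 2/5
P(Y=1 | obs) = 1/16 / 5/48 = 3/5

P(Y=0) = 2/5, P(Y=1) = 3/5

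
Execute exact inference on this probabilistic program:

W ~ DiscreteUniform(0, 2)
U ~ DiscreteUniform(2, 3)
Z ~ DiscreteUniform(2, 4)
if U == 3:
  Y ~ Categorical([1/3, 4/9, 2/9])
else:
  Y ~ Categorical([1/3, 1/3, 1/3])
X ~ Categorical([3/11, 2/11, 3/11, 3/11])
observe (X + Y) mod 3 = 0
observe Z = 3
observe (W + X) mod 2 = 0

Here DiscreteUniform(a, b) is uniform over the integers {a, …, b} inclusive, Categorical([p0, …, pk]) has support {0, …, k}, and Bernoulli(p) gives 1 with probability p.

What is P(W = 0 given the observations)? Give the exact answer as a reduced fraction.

Enumerate traces; 12 have nonzero weight after conditioning:
  (W=0, U=2, Z=3, Y=0, X=0) weight 1/198
  (W=0, U=2, Z=3, Y=1, X=2) weight 1/198
  (W=0, U=3, Z=3, Y=0, X=0) weight 1/198
  (W=0, U=3, Z=3, Y=1, X=2) weight 2/297
  (W=1, U=2, Z=3, Y=0, X=3) weight 1/198
  (W=1, U=2, Z=3, Y=2, X=1) weight 1/297
  (W=1, U=3, Z=3, Y=0, X=3) weight 1/198
  (W=1, U=3, Z=3, Y=2, X=1) weight 2/891
  (W=2, U=2, Z=3, Y=0, X=0) weight 1/198
  … 3 more
Group by W:
  weight(W=0) = 13/594
  weight(W=1) = 14/891
  weight(W=2) = 13/594
Total weight = 13/594 + 14/891 + 13/594 = 53/891
P(W=0 | obs) = 13/594 / 53/891 = 39/106
P(W=1 | obs) = 14/891 / 53/891 = 14/53
P(W=2 | obs) = 13/594 / 53/891 = 39/106

P(W = 0 | obs) = 39/106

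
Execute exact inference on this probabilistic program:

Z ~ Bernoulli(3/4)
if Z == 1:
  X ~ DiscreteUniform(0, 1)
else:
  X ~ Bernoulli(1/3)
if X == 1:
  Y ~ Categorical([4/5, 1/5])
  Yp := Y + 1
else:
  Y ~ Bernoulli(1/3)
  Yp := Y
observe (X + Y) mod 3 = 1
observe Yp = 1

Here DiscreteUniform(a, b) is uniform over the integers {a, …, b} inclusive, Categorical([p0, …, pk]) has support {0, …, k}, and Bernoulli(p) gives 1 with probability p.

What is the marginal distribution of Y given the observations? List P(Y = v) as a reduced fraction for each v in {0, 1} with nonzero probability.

P(Y=0) = 132/197, P(Y=1) = 65/197

Enumerate traces; 4 have nonzero weight after conditioning:
  (Z=0, X=0, Y=1) weight 1/18
  (Z=0, X=1, Y=0) weight 1/15
  (Z=1, X=0, Y=1) weight 1/8
  (Z=1, X=1, Y=0) weight 3/10
Group by Y:
  weight(Y=0) = 11/30
  weight(Y=1) = 13/72
Total weight = 11/30 + 13/72 = 197/360
P(Y=0 | obs) = 11/30 / 197/360 = 132/197
P(Y=1 | obs) = 13/72 / 197/360 = 65/197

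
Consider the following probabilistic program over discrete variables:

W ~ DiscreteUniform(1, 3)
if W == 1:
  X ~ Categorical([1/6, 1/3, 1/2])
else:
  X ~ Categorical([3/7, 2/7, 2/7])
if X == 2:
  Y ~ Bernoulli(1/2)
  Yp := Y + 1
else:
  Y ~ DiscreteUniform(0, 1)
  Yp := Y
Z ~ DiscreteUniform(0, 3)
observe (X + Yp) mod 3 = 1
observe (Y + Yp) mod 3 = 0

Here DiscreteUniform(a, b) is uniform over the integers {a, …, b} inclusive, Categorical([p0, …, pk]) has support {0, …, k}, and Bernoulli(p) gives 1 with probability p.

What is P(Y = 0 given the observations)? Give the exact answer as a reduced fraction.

Enumerate traces; 24 have nonzero weight after conditioning:
  (W=1, X=1, Y=0, Z=0) weight 1/72
  (W=1, X=1, Y=0, Z=1) weight 1/72
  (W=1, X=1, Y=0, Z=2) weight 1/72
  (W=1, X=1, Y=0, Z=3) weight 1/72
  (W=1, X=2, Y=1, Z=0) weight 1/48
  (W=1, X=2, Y=1, Z=1) weight 1/48
  (W=1, X=2, Y=1, Z=2) weight 1/48
  (W=1, X=2, Y=1, Z=3) weight 1/48
  … 16 more
Group by Y:
  weight(Y=0) = 19/126
  weight(Y=1) = 5/28
Total weight = 19/126 + 5/28 = 83/252
P(Y=0 | obs) = 19/126 / 83/252 = 38/83
P(Y=1 | obs) = 5/28 / 83/252 = 45/83

P(Y = 0 | obs) = 38/83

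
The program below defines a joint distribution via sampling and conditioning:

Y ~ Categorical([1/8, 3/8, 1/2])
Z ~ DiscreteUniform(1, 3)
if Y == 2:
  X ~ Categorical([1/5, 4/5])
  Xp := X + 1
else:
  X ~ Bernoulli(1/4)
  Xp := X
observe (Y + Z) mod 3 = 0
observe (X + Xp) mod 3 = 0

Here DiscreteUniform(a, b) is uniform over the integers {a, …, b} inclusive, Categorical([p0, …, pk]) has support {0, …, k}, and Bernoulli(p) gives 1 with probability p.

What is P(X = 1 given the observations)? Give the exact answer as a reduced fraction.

Enumerate traces; 3 have nonzero weight after conditioning:
  (Y=0, Z=3, X=0) weight 1/32
  (Y=1, Z=2, X=0) weight 3/32
  (Y=2, Z=1, X=1) weight 2/15
Group by X:
  weight(X=0) = 1/8
  weight(X=1) = 2/15
Total weight = 1/8 + 2/15 = 31/120
P(X=0 | obs) = 1/8 / 31/120 = 15/31
P(X=1 | obs) = 2/15 / 31/120 = 16/31

P(X = 1 | obs) = 16/31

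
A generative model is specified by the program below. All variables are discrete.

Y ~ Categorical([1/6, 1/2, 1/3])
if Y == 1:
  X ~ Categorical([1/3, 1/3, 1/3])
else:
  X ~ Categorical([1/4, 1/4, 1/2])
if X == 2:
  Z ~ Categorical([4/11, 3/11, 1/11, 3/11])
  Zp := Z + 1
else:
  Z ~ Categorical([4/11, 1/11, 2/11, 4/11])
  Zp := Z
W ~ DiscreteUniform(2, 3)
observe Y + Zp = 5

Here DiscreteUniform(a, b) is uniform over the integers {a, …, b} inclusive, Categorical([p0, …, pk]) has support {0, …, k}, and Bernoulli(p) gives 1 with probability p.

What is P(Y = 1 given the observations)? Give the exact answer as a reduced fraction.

Enumerate traces; 8 have nonzero weight after conditioning:
  (Y=1, X=2, Z=3, W=2) weight 1/44
  (Y=1, X=2, Z=3, W=3) weight 1/44
  (Y=2, X=0, Z=3, W=2) weight 1/66
  (Y=2, X=0, Z=3, W=3) weight 1/66
  (Y=2, X=1, Z=3, W=2) weight 1/66
  (Y=2, X=1, Z=3, W=3) weight 1/66
  (Y=2, X=2, Z=2, W=2) weight 1/132
  (Y=2, X=2, Z=2, W=3) weight 1/132
Group by Y:
  weight(Y=1) = 1/22
  weight(Y=2) = 5/66
Total weight = 1/22 + 5/66 = 4/33
P(Y=1 | obs) = 1/22 / 4/33 = 3/8
P(Y=2 | obs) = 5/66 / 4/33 = 5/8

P(Y = 1 | obs) = 3/8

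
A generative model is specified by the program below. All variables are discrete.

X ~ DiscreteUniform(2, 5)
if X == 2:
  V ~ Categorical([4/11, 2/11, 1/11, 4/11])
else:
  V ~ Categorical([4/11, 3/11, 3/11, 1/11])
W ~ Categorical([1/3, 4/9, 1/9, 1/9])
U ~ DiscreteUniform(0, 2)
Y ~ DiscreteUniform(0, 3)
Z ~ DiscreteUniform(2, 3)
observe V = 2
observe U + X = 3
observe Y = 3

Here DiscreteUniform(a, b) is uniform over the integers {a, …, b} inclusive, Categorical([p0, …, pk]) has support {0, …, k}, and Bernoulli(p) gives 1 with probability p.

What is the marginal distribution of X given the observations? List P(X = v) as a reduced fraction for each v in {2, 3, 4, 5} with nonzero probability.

P(X=2) = 1/4, P(X=3) = 3/4

Enumerate traces; 16 have nonzero weight after conditioning:
  (X=2, V=2, W=0, U=1, Y=3, Z=2) weight 1/3168
  (X=2, V=2, W=0, U=1, Y=3, Z=3) weight 1/3168
  (X=2, V=2, W=1, U=1, Y=3, Z=2) weight 1/2376
  (X=2, V=2, W=1, U=1, Y=3, Z=3) weight 1/2376
  (X=2, V=2, W=2, U=1, Y=3, Z=2) weight 1/9504
  (X=2, V=2, W=2, U=1, Y=3, Z=3) weight 1/9504
  (X=2, V=2, W=3, U=1, Y=3, Z=2) weight 1/9504
  (X=2, V=2, W=3, U=1, Y=3, Z=3) weight 1/9504
  (X=3, V=2, W=0, U=0, Y=3, Z=2) weight 1/1056
  … 7 more
Group by X:
  weight(X=2) = 1/528
  weight(X=3) = 1/176
Total weight = 1/528 + 1/176 = 1/132
P(X=2 | obs) = 1/528 / 1/132 = 1/4
P(X=3 | obs) = 1/176 / 1/132 = 3/4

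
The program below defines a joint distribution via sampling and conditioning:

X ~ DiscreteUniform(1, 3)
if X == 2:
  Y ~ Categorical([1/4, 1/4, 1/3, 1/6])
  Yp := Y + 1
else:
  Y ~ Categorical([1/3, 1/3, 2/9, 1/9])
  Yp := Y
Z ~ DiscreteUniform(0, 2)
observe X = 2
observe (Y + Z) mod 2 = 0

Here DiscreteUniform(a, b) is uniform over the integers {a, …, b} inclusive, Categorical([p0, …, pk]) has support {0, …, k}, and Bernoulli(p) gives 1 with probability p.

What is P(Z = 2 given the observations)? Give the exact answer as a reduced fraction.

Enumerate traces; 6 have nonzero weight after conditioning:
  (X=2, Y=0, Z=0) weight 1/36
  (X=2, Y=0, Z=2) weight 1/36
  (X=2, Y=1, Z=1) weight 1/36
  (X=2, Y=2, Z=0) weight 1/27
  (X=2, Y=2, Z=2) weight 1/27
  (X=2, Y=3, Z=1) weight 1/54
Group by Z:
  weight(Z=0) = 7/108
  weight(Z=1) = 5/108
  weight(Z=2) = 7/108
Total weight = 7/108 + 5/108 + 7/108 = 19/108
P(Z=0 | obs) = 7/108 / 19/108 = 7/19
P(Z=1 | obs) = 5/108 / 19/108 = 5/19
P(Z=2 | obs) = 7/108 / 19/108 = 7/19

P(Z = 2 | obs) = 7/19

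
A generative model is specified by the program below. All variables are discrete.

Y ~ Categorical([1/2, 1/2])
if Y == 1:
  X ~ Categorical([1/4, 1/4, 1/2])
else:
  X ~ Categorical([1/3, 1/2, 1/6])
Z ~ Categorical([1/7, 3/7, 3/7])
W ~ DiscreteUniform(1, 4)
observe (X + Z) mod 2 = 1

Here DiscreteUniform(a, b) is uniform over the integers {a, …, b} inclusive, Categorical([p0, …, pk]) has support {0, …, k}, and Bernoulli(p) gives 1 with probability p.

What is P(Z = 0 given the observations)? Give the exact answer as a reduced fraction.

P(Z = 0 | obs) = 1/9

Enumerate traces; 32 have nonzero weight after conditioning:
  (Y=0, X=0, Z=1, W=1) weight 1/56
  (Y=0, X=0, Z=1, W=2) weight 1/56
  (Y=0, X=0, Z=1, W=3) weight 1/56
  (Y=0, X=0, Z=1, W=4) weight 1/56
  (Y=0, X=1, Z=0, W=1) weight 1/112
  (Y=0, X=1, Z=0, W=2) weight 1/112
  (Y=0, X=1, Z=0, W=3) weight 1/112
  (Y=0, X=1, Z=0, W=4) weight 1/112
  (Y=0, X=1, Z=2, W=1) weight 3/112
  … 23 more
Group by Z:
  weight(Z=0) = 3/56
  weight(Z=1) = 15/56
  weight(Z=2) = 9/56
Total weight = 3/56 + 15/56 + 9/56 = 27/56
P(Z=0 | obs) = 3/56 / 27/56 = 1/9
P(Z=1 | obs) = 15/56 / 27/56 = 5/9
P(Z=2 | obs) = 9/56 / 27/56 = 1/3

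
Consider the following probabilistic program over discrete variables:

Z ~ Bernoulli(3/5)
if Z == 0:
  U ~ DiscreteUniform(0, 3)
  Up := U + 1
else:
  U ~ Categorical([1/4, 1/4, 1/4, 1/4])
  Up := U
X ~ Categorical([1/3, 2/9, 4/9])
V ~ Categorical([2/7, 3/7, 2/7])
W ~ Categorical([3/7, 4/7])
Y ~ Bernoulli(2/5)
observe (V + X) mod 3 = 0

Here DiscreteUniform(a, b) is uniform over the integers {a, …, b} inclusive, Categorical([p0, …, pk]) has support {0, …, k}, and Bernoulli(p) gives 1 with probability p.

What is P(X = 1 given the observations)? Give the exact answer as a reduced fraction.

Enumerate traces; 96 have nonzero weight after conditioning:
  (Z=0, U=0, X=0, V=0, W=0, Y=0) weight 3/1225
  (Z=0, U=0, X=0, V=0, W=0, Y=1) weight 2/1225
  (Z=0, U=0, X=0, V=0, W=1, Y=0) weight 4/1225
  (Z=0, U=0, X=0, V=0, W=1, Y=1) weight 8/3675
  (Z=0, U=0, X=1, V=2, W=0, Y=0) weight 2/1225
  (Z=0, U=0, X=1, V=2, W=0, Y=1) weight 4/3675
  (Z=0, U=0, X=1, V=2, W=1, Y=0) weight 8/3675
  (Z=0, U=0, X=1, V=2, W=1, Y=1) weight 16/11025
  (Z=0, U=0, X=2, V=1, W=0, Y=0) weight 6/1225
  … 87 more
Group by X:
  weight(X=0) = 2/21
  weight(X=1) = 4/63
  weight(X=2) = 4/21
Total weight = 2/21 + 4/63 + 4/21 = 22/63
P(X=0 | obs) = 2/21 / 22/63 = 3/11
P(X=1 | obs) = 4/63 / 22/63 = 2/11
P(X=2 | obs) = 4/21 / 22/63 = 6/11

P(X = 1 | obs) = 2/11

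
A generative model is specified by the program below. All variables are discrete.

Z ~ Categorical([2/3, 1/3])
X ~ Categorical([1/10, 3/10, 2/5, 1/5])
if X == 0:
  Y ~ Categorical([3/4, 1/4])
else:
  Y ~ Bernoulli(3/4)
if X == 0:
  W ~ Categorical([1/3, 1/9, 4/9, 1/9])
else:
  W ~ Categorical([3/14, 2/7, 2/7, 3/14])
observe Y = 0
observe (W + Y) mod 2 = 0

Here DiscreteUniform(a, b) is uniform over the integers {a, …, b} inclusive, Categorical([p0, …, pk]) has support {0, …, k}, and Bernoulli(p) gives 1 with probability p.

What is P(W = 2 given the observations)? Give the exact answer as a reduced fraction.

Enumerate traces; 16 have nonzero weight after conditioning:
  (Z=0, X=0, Y=0, W=0) weight 1/60
  (Z=0, X=0, Y=0, W=2) weight 1/45
  (Z=0, X=1, Y=0, W=0) weight 3/280
  (Z=0, X=1, Y=0, W=2) weight 1/70
  (Z=0, X=2, Y=0, W=0) weight 1/70
  (Z=0, X=2, Y=0, W=2) weight 2/105
  (Z=0, X=3, Y=0, W=0) weight 1/140
  (Z=0, X=3, Y=0, W=2) weight 1/105
  … 8 more
Group by W:
  weight(W=0) = 41/560
  weight(W=2) = 41/420
Total weight = 41/560 + 41/420 = 41/240
P(W=0 | obs) = 41/560 / 41/240 = 3/7
P(W=2 | obs) = 41/420 / 41/240 = 4/7

P(W = 2 | obs) = 4/7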